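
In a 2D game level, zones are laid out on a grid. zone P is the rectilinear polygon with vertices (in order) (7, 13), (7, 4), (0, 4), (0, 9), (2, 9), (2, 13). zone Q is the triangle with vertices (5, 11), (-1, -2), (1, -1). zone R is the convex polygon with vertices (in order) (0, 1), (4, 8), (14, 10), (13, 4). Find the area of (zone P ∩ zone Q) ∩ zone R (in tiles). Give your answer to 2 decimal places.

1.89

The region (zone P ∩ zone Q) ∩ zone R is the polygon with vertices (2,4.5), (4,8), (2.667,4), (1.769,4).
By the shoelace formula its area is 1.89.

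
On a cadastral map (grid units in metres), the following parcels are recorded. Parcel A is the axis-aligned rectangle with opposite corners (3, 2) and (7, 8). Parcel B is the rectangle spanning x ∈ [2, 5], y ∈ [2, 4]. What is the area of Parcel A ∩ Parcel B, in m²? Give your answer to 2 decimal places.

4.00

|Parcel A∩Parcel B|: x∈[3,5], y∈[2,4] → 2·2 = 4.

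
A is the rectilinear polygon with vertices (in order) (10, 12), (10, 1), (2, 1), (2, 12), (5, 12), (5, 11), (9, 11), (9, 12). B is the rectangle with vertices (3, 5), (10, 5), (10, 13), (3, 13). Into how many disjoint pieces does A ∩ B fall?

A ∩ B is a single connected region.

1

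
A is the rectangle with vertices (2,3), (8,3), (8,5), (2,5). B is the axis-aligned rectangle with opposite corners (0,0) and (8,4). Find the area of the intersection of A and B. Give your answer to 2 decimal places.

6.00

|A∩B|: x∈[2,8], y∈[3,4] → 6·1 = 6.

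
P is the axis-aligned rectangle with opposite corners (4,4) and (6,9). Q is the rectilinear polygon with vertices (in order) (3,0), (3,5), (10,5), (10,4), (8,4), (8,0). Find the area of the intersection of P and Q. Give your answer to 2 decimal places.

The intersection is the polygon with vertices (6,4), (4,4), (4,5), (6,5).
By the shoelace formula its area is 2.00.

2.00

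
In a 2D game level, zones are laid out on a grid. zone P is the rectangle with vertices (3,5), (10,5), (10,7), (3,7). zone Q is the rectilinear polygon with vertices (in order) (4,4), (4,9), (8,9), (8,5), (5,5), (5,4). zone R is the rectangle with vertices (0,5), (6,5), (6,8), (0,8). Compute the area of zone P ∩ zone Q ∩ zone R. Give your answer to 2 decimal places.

4.00

The intersection is the polygon with vertices (5,5), (4,5), (4,7), (6,7), (6,5).
By the shoelace formula its area is 4.00.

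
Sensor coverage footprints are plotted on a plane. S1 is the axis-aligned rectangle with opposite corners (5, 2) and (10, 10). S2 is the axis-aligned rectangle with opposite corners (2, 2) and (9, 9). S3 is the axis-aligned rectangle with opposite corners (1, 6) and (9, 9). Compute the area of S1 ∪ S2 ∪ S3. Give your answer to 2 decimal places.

By inclusion–exclusion:
Individual areas: |S1| = 40, |S2| = 49, |S3| = 24.
|S1∩S2|: x∈[5,9], y∈[2,9] → 4·7 = 28.
|S1∩S3|: x∈[5,9], y∈[6,9] → 4·3 = 12.
|S2∩S3|: x∈[2,9], y∈[6,9] → 7·3 = 21.
|S1∩S2∩S3| = 12.
|S1 ∪ S2 ∪ S3| = 113 − 61 + 12 = 64.00.

64.00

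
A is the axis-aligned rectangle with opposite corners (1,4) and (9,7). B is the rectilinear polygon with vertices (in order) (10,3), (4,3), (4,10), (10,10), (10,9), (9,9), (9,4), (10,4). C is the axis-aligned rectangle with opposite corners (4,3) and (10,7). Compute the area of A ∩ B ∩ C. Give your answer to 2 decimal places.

15.00

The intersection is the polygon with vertices (4,4), (4,7), (9,7), (9,4).
By the shoelace formula its area is 15.00.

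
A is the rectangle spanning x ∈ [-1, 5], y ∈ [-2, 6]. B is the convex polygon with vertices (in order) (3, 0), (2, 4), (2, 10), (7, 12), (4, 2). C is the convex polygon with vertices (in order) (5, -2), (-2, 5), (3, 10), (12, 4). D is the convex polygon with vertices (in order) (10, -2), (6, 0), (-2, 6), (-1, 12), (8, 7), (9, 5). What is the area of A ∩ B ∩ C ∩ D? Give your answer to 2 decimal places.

The intersection is the polygon with vertices (4,2), (3.818,1.636), (2.308,2.769), (2,4), (2,6), (5,6), (5,5.333).
By the shoelace formula its area is 9.63.

9.63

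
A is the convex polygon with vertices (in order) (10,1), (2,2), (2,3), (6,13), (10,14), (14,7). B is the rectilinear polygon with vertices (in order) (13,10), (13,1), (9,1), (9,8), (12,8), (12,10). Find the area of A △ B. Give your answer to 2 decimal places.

84.52

|A| = 100, |B| = 30, |A∩B| = 22.7411.
|A △ B| = |A| + |B| − 2·|A∩B| = 100 + 30 − 45.4821 = 84.52.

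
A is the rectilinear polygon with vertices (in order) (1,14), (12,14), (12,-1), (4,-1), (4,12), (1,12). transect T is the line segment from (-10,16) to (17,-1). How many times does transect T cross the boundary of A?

2

The segment meets the boundary at (12,2.148), (4,7.185).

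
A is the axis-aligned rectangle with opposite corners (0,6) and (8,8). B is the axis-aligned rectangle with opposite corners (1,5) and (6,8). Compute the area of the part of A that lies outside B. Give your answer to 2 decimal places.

|A∩B|: x∈[1,6], y∈[6,8] → 5·2 = 10.
|A| = 16.
|A ∖ B| = |A| − |A∩B| = 16 − 10 = 6.00.

6.00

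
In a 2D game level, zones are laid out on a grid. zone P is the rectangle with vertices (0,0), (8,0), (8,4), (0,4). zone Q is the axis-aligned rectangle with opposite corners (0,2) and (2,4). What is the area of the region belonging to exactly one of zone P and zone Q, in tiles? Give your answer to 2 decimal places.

28.00

|zone P∩zone Q|: x∈[0,2], y∈[2,4] → 2·2 = 4.
|zone P △ zone Q| = |zone P| + |zone Q| − 2·|zone P∩zone Q| = 32 + 4 − 8 = 28.00.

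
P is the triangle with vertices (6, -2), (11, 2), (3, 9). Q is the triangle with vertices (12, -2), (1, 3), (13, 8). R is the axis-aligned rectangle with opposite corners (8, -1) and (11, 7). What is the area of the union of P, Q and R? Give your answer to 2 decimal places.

By inclusion–exclusion:
Individual areas: |P| = 33.5, |Q| = 57.5, |R| = 24.
|P∩Q| = 22.3131.
|P∩R| = 7.5375.
|Q∩R| = 21.8553.
|P∩Q∩R| = 7.5185.
|P ∪ Q ∪ R| = 115 − 51.7059 + 7.5185 = 70.81.

70.81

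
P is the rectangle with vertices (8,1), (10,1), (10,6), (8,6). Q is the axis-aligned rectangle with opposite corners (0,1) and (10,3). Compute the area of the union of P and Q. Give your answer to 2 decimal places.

26.00

By inclusion–exclusion:
Individual areas: |P| = 10, |Q| = 20.
|P∩Q|: x∈[8,10], y∈[1,3] → 2·2 = 4.
|P ∪ Q| = 30 − 4 = 26.00.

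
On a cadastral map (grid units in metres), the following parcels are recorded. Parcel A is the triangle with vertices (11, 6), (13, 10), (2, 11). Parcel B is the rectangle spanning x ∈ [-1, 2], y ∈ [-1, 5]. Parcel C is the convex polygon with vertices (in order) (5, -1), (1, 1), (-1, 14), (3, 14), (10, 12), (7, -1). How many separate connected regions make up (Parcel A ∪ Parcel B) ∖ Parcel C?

(Parcel A ∪ Parcel B) ∖ Parcel C splits into 2 disjoint pieces (area 10.8257, area 12.5192).

2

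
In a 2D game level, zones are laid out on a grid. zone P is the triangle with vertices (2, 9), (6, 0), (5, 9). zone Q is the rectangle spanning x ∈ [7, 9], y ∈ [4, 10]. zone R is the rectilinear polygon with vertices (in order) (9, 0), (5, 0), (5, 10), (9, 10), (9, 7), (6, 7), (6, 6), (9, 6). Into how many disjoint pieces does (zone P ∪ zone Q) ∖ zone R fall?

(zone P ∪ zone Q) ∖ zone R splits into 2 disjoint pieces (area 10.125, area 2).

2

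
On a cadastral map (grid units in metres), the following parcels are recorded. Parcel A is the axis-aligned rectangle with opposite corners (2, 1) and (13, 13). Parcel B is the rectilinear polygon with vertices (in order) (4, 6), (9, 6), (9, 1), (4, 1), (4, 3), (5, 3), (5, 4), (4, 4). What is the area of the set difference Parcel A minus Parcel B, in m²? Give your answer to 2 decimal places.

108.00

|Parcel A| = 132, |Parcel A∩Parcel B| = 24.
|Parcel A ∖ Parcel B| = |Parcel A| − |Parcel A∩Parcel B| = 132 − 24 = 108.00.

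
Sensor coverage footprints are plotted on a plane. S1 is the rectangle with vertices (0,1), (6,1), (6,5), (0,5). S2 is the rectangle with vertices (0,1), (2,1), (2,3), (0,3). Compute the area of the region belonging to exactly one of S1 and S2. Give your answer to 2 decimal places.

20.00

|S1∩S2|: x∈[0,2], y∈[1,3] → 2·2 = 4.
|S1 △ S2| = |S1| + |S2| − 2·|S1∩S2| = 24 + 4 − 8 = 20.00.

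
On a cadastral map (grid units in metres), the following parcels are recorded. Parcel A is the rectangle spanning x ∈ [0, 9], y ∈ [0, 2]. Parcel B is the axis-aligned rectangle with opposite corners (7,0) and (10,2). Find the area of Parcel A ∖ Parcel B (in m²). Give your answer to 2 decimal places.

14.00

|Parcel A∩Parcel B|: x∈[7,9], y∈[0,2] → 2·2 = 4.
|Parcel A| = 18.
|Parcel A ∖ Parcel B| = |Parcel A| − |Parcel A∩Parcel B| = 18 − 4 = 14.00.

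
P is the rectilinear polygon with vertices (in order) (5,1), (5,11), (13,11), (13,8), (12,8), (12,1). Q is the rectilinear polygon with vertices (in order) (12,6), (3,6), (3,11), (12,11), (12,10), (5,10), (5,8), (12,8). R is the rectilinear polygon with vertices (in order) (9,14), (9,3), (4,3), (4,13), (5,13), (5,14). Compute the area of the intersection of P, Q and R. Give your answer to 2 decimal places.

12.00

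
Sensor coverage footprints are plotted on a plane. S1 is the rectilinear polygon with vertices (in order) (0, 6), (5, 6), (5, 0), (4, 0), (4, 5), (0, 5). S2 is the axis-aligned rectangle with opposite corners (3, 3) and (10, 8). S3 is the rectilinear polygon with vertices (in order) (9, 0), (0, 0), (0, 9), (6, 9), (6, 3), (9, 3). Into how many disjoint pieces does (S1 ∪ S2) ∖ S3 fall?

(S1 ∪ S2) ∖ S3 is a single connected region.

1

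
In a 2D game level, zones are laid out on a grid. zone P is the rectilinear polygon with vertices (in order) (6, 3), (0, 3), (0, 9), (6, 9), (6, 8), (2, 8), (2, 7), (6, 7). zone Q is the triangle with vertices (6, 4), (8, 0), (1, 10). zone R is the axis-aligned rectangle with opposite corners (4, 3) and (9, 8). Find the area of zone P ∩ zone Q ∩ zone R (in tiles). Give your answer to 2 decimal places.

1.82

The intersection is the polygon with vertices (4,5.714), (4,6.4), (6,4), (6,3), (5.9,3).
By the shoelace formula its area is 1.82.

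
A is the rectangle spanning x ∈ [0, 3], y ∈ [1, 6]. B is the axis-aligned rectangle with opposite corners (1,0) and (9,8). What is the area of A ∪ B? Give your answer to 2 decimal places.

By inclusion–exclusion:
Individual areas: |A| = 15, |B| = 64.
|A∩B|: x∈[1,3], y∈[1,6] → 2·5 = 10.
|A ∪ B| = 79 − 10 = 69.00.

69.00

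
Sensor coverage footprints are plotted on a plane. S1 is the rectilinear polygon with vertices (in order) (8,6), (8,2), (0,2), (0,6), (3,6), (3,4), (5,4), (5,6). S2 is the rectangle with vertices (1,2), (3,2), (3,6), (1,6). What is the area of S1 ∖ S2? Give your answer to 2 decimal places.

|S1| = 28, |S1∩S2| = 8.
|S1 ∖ S2| = |S1| − |S1∩S2| = 28 − 8 = 20.00.

20.00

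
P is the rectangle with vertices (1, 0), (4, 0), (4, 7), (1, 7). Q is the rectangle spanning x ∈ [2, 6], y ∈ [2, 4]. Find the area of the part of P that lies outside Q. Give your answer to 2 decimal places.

17.00

|P∩Q|: x∈[2,4], y∈[2,4] → 2·2 = 4.
|P| = 21.
|P ∖ Q| = |P| − |P∩Q| = 21 − 4 = 17.00.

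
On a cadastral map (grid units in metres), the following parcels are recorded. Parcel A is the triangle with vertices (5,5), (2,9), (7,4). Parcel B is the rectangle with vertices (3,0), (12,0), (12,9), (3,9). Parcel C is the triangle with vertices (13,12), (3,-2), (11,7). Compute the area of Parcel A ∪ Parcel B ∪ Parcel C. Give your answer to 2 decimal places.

By inclusion–exclusion:
Individual areas: |Parcel A| = 2.5, |Parcel B| = 81, |Parcel C| = 11.
|Parcel A∩Parcel B| = 2.3333.
|Parcel A∩Parcel C| = 0.
|Parcel B∩Parcel C| = 9.2365.
|Parcel A∩Parcel B∩Parcel C| = 0.
|Parcel A ∪ Parcel B ∪ Parcel C| = 94.5 − 11.5698 + 0 = 82.93.

82.93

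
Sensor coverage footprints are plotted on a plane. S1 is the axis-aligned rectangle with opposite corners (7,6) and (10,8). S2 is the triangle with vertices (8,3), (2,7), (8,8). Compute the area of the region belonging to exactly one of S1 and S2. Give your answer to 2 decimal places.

17.17

|S1| = 6, |S2| = 15, |S1∩S2| = 1.9167.
|S1 △ S2| = |S1| + |S2| − 2·|S1∩S2| = 6 + 15 − 3.8333 = 17.17.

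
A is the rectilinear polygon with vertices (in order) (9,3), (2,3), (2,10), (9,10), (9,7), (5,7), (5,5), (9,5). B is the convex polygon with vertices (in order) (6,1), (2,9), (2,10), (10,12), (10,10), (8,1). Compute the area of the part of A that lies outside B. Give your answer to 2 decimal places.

|A| = 41, |A∩B| = 31.3333.
|A ∖ B| = |A| − |A∩B| = 41 − 31.3333 = 9.67.

9.67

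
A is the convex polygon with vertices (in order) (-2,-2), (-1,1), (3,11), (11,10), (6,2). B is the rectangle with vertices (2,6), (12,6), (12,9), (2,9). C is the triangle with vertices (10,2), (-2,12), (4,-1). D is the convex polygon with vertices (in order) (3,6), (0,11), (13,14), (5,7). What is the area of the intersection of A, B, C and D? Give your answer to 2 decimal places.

The intersection is the polygon with vertices (2,8.5), (2.05,8.625), (4.375,6.688), (3,6), (2,7.667).
By the shoelace formula its area is 2.67.

2.67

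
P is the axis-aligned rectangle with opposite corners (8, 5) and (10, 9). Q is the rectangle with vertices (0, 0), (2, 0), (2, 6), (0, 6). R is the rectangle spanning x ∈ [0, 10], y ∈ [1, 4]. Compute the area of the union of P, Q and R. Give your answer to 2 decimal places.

By inclusion–exclusion:
Individual areas: |P| = 8, |Q| = 12, |R| = 30.
|P∩Q| = 0 (no overlap).
|P∩R| = 0 (no overlap).
|Q∩R|: x∈[0,2], y∈[1,4] → 2·3 = 6.
|P∩Q∩R| = 0.
|P ∪ Q ∪ R| = 50 − 6 + 0 = 44.00.

44.00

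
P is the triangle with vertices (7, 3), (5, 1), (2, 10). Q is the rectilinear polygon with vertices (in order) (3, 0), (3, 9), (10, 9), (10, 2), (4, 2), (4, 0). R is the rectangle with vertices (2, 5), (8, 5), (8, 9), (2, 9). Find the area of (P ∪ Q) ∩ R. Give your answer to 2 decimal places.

20.61

The region (P ∪ Q) ∩ R is the polygon with vertices (3,7), (2.333,9), (2.714,9), (3,8.6), (3,9), (8,9), (8,5), (3,5).
By the shoelace formula its area is 20.61.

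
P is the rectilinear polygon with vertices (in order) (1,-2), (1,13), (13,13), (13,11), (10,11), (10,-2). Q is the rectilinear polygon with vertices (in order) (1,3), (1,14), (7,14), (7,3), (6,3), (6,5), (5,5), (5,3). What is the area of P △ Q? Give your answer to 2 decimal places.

89.00

|P| = 141, |Q| = 64, |P∩Q| = 58.
|P △ Q| = |P| + |Q| − 2·|P∩Q| = 141 + 64 − 116 = 89.00.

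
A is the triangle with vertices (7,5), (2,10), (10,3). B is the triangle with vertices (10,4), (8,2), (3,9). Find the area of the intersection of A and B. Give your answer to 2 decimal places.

The intersection is the polygon with vertices (3,9), (3.778,8.444), (9.467,3.467), (9.4,3.4), (7,5).
By the shoelace formula its area is 2.36.

2.36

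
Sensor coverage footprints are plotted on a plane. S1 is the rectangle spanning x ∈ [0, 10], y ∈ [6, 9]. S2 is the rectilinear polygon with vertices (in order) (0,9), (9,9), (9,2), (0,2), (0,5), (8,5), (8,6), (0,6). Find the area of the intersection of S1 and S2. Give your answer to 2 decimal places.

The intersection is the polygon with vertices (9,9), (9,6), (8,6), (0,6), (0,9).
By the shoelace formula its area is 27.00.

27.00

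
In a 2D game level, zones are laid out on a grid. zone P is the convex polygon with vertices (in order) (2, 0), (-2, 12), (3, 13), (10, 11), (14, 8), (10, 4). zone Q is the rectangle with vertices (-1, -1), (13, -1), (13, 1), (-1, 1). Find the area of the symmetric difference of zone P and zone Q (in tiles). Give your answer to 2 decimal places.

146.17

|zone P| = 120.5, |zone Q| = 28, |zone P∩zone Q| = 1.1667.
|zone P △ zone Q| = |zone P| + |zone Q| − 2·|zone P∩zone Q| = 120.5 + 28 − 2.3333 = 146.17.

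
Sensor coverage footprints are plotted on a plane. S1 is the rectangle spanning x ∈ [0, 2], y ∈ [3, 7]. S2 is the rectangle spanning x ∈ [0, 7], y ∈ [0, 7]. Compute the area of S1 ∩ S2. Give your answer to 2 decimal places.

8.00

|S1∩S2|: x∈[0,2], y∈[3,7] → 2·4 = 8.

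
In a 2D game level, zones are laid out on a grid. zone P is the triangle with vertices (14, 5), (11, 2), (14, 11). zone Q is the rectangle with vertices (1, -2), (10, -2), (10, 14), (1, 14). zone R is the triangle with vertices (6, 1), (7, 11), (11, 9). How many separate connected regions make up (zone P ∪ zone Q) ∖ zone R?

(zone P ∪ zone Q) ∖ zone R splits into 2 disjoint pieces (area 9, area 124.05).

2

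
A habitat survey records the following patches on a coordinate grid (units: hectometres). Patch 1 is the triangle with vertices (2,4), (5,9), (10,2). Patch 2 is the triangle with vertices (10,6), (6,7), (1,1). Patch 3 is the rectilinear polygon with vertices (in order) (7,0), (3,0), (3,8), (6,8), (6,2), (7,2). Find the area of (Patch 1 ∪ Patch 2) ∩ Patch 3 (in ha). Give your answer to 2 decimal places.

13.81

|Patch 1 ∪ Patch 2| = 28.7794.
|(Patch 1 ∪ Patch 2) ∩ Patch 3| = 13.81.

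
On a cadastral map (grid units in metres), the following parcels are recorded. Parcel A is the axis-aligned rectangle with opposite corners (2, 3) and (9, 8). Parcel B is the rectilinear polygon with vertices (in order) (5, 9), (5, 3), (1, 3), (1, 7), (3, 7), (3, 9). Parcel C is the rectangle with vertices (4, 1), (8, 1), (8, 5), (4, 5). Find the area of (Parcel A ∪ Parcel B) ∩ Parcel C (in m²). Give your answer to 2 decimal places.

The region (Parcel A ∪ Parcel B) ∩ Parcel C is the polygon with vertices (5,3), (4,3), (4,5), (8,5), (8,3).
By the shoelace formula its area is 8.00.

8.00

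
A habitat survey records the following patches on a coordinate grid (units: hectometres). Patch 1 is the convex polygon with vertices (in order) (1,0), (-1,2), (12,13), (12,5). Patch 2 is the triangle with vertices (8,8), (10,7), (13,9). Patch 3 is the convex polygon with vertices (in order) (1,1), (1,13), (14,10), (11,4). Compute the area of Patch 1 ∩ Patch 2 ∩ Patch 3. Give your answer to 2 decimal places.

3.27

The intersection is the polygon with vertices (10,7), (8,8), (12,8.8), (12,8.333).
By the shoelace formula its area is 3.27.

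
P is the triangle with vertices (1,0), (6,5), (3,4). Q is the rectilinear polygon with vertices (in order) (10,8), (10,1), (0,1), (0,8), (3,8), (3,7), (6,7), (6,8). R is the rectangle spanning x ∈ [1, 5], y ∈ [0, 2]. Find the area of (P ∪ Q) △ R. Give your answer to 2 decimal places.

66.75

|P ∪ Q| = 67.25.
|(P ∪ Q) ∩ R| = 4.25.
|(P ∪ Q) △ R| = 67.25 + 8 − 8.5 = 66.75.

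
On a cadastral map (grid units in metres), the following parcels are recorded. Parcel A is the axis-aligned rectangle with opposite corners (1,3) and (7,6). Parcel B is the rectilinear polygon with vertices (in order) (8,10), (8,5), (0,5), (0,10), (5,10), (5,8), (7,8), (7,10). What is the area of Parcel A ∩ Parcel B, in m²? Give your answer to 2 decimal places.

6.00

The intersection is the polygon with vertices (1,6), (7,6), (7,5), (1,5).
By the shoelace formula its area is 6.00.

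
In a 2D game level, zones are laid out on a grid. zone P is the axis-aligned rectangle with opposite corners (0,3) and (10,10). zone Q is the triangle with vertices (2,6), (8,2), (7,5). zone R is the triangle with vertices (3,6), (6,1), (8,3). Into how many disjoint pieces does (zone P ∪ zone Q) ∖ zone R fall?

(zone P ∪ zone Q) ∖ zone R splits into 2 disjoint pieces (area 65.2, area 0.175).

2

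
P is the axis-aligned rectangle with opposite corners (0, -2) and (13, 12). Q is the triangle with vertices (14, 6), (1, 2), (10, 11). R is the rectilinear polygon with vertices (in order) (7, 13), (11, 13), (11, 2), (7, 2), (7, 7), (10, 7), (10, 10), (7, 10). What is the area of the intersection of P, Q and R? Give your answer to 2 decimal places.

The intersection is the polygon with vertices (7,3.846), (7,7), (10,7), (10,10), (9,10), (10,11), (11,9.75), (11,5.077).
By the shoelace formula its area is 14.03.

14.03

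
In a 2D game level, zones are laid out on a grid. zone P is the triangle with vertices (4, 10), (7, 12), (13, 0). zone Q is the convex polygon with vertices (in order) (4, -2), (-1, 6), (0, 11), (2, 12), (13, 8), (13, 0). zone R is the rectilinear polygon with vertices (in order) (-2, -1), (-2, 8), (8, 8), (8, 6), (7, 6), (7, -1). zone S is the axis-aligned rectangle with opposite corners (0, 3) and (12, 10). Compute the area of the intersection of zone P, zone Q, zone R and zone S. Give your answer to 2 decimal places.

2.60

The intersection is the polygon with vertices (8,8), (8,6), (7.6,6), (5.8,8).
By the shoelace formula its area is 2.60.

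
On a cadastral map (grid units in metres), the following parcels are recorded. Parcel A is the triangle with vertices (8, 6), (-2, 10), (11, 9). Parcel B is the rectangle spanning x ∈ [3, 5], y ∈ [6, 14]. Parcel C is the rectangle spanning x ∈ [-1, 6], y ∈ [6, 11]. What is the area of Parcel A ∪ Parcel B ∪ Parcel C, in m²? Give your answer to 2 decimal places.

By inclusion–exclusion:
Individual areas: |Parcel A| = 21, |Parcel B| = 16, |Parcel C| = 35.
|Parcel A∩Parcel B| = 3.8769.
|Parcel A∩Parcel C| = 10.1769.
|Parcel B∩Parcel C|: x∈[3,5], y∈[6,11] → 2·5 = 10.
|Parcel A∩Parcel B∩Parcel C| = 3.8769.
|Parcel A ∪ Parcel B ∪ Parcel C| = 72 − 24.0538 + 3.8769 = 51.82.

51.82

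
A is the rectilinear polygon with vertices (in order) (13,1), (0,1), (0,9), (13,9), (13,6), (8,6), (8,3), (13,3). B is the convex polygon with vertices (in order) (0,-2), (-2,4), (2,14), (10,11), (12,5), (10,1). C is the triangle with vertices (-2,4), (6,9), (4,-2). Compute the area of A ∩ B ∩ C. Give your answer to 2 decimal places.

The intersection is the polygon with vertices (0,5.25), (6,9), (4.545,1), (1,1), (0,2).
By the shoelace formula its area is 30.43.

30.43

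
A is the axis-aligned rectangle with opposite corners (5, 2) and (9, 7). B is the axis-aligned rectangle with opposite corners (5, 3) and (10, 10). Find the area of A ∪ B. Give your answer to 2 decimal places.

By inclusion–exclusion:
Individual areas: |A| = 20, |B| = 35.
|A∩B|: x∈[5,9], y∈[3,7] → 4·4 = 16.
|A ∪ B| = 55 − 16 = 39.00.

39.00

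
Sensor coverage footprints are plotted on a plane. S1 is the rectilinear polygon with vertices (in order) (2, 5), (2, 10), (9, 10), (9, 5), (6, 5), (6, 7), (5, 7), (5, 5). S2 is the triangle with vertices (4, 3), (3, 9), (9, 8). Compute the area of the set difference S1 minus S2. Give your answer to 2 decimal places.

|S1| = 33, |S1∩S2| = 13.1667.
|S1 ∖ S2| = |S1| − |S1∩S2| = 33 − 13.1667 = 19.83.

19.83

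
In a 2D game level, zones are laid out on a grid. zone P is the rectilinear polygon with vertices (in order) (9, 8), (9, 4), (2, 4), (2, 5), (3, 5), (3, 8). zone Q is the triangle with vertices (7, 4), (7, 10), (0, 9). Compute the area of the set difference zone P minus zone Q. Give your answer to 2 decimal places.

|zone P| = 25, |zone P∩zone Q| = 10.2857.
|zone P ∖ zone Q| = |zone P| − |zone P∩zone Q| = 25 − 10.2857 = 14.71.

14.71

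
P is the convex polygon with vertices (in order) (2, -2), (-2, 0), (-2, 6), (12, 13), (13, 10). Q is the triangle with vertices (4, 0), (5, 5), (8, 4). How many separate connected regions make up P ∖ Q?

P ∖ Q is a single connected region.

1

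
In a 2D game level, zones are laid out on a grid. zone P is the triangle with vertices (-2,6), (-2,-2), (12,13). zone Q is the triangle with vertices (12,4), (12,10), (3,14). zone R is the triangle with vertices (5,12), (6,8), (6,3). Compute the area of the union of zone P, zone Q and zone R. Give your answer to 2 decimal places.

By inclusion–exclusion:
Individual areas: |zone P| = 56, |zone Q| = 27, |zone R| = 2.5.
|zone P∩zone Q| = 4.7854.
|zone P∩zone R| = 1.5013.
|zone Q∩zone R| = 0.0054.
|zone P∩zone Q∩zone R| = 0.
|zone P ∪ zone Q ∪ zone R| = 85.5 − 6.2921 + 0 = 79.21.

79.21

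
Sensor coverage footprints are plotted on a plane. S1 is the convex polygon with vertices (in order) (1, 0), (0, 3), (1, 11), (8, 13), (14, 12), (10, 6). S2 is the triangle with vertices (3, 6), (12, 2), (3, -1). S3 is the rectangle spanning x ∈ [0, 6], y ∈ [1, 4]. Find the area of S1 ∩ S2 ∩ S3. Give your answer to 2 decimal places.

5.00

The intersection is the polygon with vertices (3,4), (6,4), (6,3.333), (3,1.333).
By the shoelace formula its area is 5.00.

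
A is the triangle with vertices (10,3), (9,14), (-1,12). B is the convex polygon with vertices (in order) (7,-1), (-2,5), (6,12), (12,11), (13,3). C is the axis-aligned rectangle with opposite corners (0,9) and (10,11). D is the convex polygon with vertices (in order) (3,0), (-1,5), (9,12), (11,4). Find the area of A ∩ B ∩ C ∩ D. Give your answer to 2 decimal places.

6.44

The intersection is the polygon with vertices (9.25,11), (9.286,10.857), (9.454,9), (4.714,9), (7.571,11).
By the shoelace formula its area is 6.44.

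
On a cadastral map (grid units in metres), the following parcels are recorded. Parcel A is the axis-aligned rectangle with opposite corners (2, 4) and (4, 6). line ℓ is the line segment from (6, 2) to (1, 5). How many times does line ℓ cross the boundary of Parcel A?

The segment meets the boundary at (2,4.4), (2.667,4).

2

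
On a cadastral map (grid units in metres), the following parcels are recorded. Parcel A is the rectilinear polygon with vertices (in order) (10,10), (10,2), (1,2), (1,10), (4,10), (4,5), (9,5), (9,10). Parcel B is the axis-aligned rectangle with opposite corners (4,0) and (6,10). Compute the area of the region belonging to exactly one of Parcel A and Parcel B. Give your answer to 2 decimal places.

55.00

|Parcel A| = 47, |Parcel B| = 20, |Parcel A∩Parcel B| = 6.
|Parcel A △ Parcel B| = |Parcel A| + |Parcel B| − 2·|Parcel A∩Parcel B| = 47 + 20 − 12 = 55.00.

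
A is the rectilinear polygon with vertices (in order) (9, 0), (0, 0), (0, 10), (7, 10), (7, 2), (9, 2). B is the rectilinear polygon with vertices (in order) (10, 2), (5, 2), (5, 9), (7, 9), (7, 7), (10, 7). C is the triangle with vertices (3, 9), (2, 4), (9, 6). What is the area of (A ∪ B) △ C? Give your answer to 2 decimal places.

|A ∪ B| = 89.
|(A ∪ B) ∩ C| = 16.5.
|(A ∪ B) △ C| = 89 + 16.5 − 33 = 72.50.

72.50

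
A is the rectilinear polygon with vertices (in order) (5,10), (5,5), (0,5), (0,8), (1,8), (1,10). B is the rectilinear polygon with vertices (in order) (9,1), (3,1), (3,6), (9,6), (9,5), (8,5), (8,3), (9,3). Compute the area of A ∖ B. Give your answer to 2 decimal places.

21.00

|A| = 23, |A∩B| = 2.
|A ∖ B| = |A| − |A∩B| = 23 − 2 = 21.00.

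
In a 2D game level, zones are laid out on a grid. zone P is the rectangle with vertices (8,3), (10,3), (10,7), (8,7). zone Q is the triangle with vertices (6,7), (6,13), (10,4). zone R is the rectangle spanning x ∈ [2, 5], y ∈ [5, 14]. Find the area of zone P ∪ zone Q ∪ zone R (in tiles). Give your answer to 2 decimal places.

By inclusion–exclusion:
Individual areas: |zone P| = 8, |zone Q| = 12, |zone R| = 27.
|zone P∩zone Q| = 2.5.
|zone P∩zone R| = 0 (no overlap).
|zone Q∩zone R| = 0.
|zone P∩zone Q∩zone R| = 0.
|zone P ∪ zone Q ∪ zone R| = 47 − 2.5 + 0 = 44.50.

44.50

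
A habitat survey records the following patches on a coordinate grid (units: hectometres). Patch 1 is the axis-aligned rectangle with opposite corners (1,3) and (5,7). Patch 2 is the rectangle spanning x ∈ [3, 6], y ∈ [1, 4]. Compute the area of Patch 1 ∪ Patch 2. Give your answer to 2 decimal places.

23.00

By inclusion–exclusion:
Individual areas: |Patch 1| = 16, |Patch 2| = 9.
|Patch 1∩Patch 2|: x∈[3,5], y∈[3,4] → 2·1 = 2.
|Patch 1 ∪ Patch 2| = 25 − 2 = 23.00.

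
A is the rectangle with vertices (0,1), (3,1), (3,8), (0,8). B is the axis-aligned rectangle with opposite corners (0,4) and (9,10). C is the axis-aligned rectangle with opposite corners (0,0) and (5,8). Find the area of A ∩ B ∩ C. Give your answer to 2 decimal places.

The intersection is the polygon with vertices (3,4), (0,4), (0,8), (3,8).
By the shoelace formula its area is 12.00.

12.00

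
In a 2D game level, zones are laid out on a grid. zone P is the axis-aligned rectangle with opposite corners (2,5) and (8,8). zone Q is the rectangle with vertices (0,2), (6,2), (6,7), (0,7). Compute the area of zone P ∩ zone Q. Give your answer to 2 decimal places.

8.00

|zone P∩zone Q|: x∈[2,6], y∈[5,7] → 4·2 = 8.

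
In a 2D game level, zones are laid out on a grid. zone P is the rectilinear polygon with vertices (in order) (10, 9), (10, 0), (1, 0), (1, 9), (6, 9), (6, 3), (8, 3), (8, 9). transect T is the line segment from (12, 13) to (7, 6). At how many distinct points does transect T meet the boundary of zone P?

The segment meets the boundary at (8,7.4), (9.143,9).

2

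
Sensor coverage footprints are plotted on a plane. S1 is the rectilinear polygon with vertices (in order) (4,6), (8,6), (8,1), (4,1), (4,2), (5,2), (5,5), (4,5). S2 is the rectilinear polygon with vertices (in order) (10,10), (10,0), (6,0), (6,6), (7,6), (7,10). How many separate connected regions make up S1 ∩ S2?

1

S1 ∩ S2 is a single connected region.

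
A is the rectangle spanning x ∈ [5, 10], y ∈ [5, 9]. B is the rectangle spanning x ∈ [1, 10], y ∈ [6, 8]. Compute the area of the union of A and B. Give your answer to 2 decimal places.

By inclusion–exclusion:
Individual areas: |A| = 20, |B| = 18.
|A∩B|: x∈[5,10], y∈[6,8] → 5·2 = 10.
|A ∪ B| = 38 − 10 = 28.00.

28.00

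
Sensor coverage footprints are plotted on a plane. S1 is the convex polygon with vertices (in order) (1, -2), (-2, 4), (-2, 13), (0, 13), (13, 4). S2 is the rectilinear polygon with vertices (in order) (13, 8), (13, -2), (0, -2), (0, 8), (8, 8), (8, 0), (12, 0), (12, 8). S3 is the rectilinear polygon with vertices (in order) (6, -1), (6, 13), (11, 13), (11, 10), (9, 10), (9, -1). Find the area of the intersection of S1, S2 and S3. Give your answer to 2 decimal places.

13.79

The intersection is the polygon with vertices (7.222,8), (8,7.462), (8,1.5), (6,0.5), (6,8).
By the shoelace formula its area is 13.79.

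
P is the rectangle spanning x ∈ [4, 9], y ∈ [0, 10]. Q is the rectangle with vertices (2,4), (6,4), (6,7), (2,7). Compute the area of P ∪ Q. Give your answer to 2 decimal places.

By inclusion–exclusion:
Individual areas: |P| = 50, |Q| = 12.
|P∩Q|: x∈[4,6], y∈[4,7] → 2·3 = 6.
|P ∪ Q| = 62 − 6 = 56.00.

56.00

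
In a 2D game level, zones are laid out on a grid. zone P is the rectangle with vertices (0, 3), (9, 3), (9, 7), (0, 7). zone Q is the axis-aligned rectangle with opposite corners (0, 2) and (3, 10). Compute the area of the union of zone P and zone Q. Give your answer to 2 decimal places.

48.00

By inclusion–exclusion:
Individual areas: |zone P| = 36, |zone Q| = 24.
|zone P∩zone Q|: x∈[0,3], y∈[3,7] → 3·4 = 12.
|zone P ∪ zone Q| = 60 − 12 = 48.00.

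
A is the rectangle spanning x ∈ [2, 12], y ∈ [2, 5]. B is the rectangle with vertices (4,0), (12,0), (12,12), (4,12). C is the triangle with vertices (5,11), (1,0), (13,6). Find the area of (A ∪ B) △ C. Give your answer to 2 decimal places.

|A ∪ B| = 102.
|(A ∪ B) ∩ C| = 48.392.
|(A ∪ B) △ C| = 102 + 54 − 96.7841 = 59.22.

59.22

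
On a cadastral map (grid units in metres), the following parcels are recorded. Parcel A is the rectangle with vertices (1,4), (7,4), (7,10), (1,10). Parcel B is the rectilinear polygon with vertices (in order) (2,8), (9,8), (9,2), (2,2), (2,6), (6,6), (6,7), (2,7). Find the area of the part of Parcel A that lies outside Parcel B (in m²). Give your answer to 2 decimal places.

20.00

|Parcel A| = 36, |Parcel A∩Parcel B| = 16.
|Parcel A ∖ Parcel B| = |Parcel A| − |Parcel A∩Parcel B| = 36 − 16 = 20.00.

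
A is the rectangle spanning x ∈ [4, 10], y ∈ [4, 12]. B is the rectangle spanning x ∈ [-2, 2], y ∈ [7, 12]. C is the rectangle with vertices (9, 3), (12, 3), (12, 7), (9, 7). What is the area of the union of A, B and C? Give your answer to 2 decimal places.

By inclusion–exclusion:
Individual areas: |A| = 48, |B| = 20, |C| = 12.
|A∩B| = 0 (no overlap).
|A∩C|: x∈[9,10], y∈[4,7] → 1·3 = 3.
|B∩C| = 0 (no overlap).
|A∩B∩C| = 0.
|A ∪ B ∪ C| = 80 − 3 + 0 = 77.00.

77.00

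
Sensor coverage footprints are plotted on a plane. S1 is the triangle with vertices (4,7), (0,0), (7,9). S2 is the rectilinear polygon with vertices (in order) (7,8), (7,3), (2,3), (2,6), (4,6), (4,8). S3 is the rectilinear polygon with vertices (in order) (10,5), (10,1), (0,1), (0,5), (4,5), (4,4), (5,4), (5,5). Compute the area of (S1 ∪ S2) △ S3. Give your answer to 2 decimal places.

41.85

|S1 ∪ S2| = 22.6468.
|(S1 ∪ S2) ∩ S3| = 9.8968.
|(S1 ∪ S2) △ S3| = 22.6468 + 39 − 19.7937 = 41.85.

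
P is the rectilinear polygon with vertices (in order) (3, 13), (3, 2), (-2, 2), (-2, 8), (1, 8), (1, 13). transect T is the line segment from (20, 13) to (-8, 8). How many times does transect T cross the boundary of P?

The segment meets the boundary at (1,9.607), (3,9.964).

2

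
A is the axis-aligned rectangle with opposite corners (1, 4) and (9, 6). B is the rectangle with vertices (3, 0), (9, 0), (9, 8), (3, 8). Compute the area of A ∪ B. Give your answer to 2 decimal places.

By inclusion–exclusion:
Individual areas: |A| = 16, |B| = 48.
|A∩B|: x∈[3,9], y∈[4,6] → 6·2 = 12.
|A ∪ B| = 64 − 12 = 52.00.

52.00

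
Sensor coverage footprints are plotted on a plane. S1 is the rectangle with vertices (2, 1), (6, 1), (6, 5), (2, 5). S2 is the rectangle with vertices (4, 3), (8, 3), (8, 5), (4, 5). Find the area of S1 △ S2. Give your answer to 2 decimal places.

|S1∩S2|: x∈[4,6], y∈[3,5] → 2·2 = 4.
|S1 △ S2| = |S1| + |S2| − 2·|S1∩S2| = 16 + 8 − 8 = 16.00.

16.00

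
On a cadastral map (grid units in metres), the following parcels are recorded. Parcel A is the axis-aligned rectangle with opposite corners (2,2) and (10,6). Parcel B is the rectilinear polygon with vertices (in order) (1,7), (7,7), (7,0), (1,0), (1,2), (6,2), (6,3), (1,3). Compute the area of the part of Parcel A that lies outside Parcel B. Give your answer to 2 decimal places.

16.00

|Parcel A| = 32, |Parcel A∩Parcel B| = 16.
|Parcel A ∖ Parcel B| = |Parcel A| − |Parcel A∩Parcel B| = 32 − 16 = 16.00.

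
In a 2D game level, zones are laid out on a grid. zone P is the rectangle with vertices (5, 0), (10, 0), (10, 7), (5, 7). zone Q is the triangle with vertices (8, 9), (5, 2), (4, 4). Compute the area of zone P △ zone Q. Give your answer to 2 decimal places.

|zone P| = 35, |zone Q| = 6.5, |zone P∩zone Q| = 4.1321.
|zone P △ zone Q| = |zone P| + |zone Q| − 2·|zone P∩zone Q| = 35 + 6.5 − 8.2643 = 33.24.

33.24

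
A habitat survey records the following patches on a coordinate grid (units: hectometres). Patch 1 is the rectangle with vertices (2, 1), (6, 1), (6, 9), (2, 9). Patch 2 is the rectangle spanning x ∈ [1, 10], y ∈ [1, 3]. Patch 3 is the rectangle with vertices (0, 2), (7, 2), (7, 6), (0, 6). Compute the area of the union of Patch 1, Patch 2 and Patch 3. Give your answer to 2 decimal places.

52.00

By inclusion–exclusion:
Individual areas: |Patch 1| = 32, |Patch 2| = 18, |Patch 3| = 28.
|Patch 1∩Patch 2|: x∈[2,6], y∈[1,3] → 4·2 = 8.
|Patch 1∩Patch 3|: x∈[2,6], y∈[2,6] → 4·4 = 16.
|Patch 2∩Patch 3|: x∈[1,7], y∈[2,3] → 6·1 = 6.
|Patch 1∩Patch 2∩Patch 3| = 4.
|Patch 1 ∪ Patch 2 ∪ Patch 3| = 78 − 30 + 4 = 52.00.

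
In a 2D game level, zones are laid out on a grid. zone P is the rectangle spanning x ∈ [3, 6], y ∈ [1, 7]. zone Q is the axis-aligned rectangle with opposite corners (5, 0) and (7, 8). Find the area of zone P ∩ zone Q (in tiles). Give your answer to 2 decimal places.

6.00

|zone P∩zone Q|: x∈[5,6], y∈[1,7] → 1·6 = 6.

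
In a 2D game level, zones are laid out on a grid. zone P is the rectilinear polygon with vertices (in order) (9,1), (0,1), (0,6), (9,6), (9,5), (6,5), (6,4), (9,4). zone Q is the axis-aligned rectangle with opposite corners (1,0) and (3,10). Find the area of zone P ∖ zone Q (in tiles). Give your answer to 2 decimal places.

32.00

|zone P| = 42, |zone P∩zone Q| = 10.
|zone P ∖ zone Q| = |zone P| − |zone P∩zone Q| = 42 − 10 = 32.00.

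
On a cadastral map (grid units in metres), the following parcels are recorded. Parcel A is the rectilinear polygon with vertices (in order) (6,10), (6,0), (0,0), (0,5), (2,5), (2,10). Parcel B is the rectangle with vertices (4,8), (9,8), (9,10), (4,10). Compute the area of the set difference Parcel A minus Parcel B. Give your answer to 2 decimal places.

|Parcel A| = 50, |Parcel A∩Parcel B| = 4.
|Parcel A ∖ Parcel B| = |Parcel A| − |Parcel A∩Parcel B| = 50 − 4 = 46.00.

46.00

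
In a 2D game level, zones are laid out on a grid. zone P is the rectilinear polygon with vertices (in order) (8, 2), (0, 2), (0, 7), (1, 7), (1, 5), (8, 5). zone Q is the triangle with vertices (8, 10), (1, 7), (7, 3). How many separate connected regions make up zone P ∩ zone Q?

1

zone P ∩ zone Q is a single connected region.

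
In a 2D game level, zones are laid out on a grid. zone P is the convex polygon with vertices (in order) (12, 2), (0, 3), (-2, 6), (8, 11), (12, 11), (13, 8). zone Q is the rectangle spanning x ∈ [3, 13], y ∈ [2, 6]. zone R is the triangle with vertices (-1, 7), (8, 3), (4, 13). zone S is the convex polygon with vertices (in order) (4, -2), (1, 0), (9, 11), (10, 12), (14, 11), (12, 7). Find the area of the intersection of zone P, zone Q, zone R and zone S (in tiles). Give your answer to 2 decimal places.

5.48

The intersection is the polygon with vertices (6.8,6), (8,3), (4.359,4.618), (5.364,6).
By the shoelace formula its area is 5.48.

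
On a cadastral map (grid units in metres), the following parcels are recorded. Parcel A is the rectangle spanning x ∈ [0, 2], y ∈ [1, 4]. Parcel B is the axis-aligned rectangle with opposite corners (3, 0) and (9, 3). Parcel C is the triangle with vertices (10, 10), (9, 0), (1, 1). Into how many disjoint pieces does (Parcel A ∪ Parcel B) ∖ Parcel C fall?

(Parcel A ∪ Parcel B) ∖ Parcel C splits into 2 disjoint pieces (area 5.5, area 2.25).

2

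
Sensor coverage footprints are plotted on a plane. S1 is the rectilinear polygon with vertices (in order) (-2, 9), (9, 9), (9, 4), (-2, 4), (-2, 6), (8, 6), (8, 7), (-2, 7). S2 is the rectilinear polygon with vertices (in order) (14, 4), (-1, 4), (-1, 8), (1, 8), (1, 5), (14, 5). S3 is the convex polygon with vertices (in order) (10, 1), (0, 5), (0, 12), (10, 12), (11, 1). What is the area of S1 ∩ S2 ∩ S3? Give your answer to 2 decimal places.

9.75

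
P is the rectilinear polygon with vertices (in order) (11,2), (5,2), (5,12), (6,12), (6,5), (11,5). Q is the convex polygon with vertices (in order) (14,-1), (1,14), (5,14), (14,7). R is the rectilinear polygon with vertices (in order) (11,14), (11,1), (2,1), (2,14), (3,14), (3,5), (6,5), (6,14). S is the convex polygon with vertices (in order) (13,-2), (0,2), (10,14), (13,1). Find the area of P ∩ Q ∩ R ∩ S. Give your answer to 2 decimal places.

2.79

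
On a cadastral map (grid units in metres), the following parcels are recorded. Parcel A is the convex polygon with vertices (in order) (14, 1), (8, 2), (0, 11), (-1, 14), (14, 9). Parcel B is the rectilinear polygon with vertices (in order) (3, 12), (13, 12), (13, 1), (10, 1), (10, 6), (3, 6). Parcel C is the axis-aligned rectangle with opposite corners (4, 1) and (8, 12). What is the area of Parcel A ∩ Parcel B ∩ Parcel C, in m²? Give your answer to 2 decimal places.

22.39

The intersection is the polygon with vertices (4.444,6), (4,6.5), (4,12), (5,12), (8,11), (8,6).
By the shoelace formula its area is 22.39.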